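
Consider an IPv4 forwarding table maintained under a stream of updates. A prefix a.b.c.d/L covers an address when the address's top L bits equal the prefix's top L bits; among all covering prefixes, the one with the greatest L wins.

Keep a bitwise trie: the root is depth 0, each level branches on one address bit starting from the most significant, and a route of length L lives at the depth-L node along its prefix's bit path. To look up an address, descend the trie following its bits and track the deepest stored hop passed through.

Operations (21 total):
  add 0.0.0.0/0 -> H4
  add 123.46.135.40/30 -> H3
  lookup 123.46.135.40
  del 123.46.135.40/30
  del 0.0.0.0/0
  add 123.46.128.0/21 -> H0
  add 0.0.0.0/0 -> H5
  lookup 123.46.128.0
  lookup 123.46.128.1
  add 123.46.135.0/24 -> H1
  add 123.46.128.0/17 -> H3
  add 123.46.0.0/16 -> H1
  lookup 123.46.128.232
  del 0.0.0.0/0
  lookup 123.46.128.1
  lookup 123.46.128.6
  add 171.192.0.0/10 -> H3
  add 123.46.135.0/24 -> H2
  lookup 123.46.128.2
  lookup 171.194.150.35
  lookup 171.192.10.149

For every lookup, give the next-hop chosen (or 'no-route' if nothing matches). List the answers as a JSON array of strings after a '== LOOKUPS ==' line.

Process each operation:
  add 0.0.0.0/0 -> H4 at depth 0
  add 123.46.135.40/30 -> H3 at depth 30
  lookup 123.46.135.40: bits 011110110010111010000111001010 walk d0:H4→d1:-→d2:-→d3:-→d4:-→d5:-→d6:-→d7:-→d8:-→d9:-→d10:-→d11:-→d12:-→d13:-→d14:-→d15:-→d16:-→d17:-→d18:-→d19:-→d20:-→d21:-→d22:-→d23:-→d24:-→d25:-→d26:-→d27:-→d28:-→d29:-→d30:H3 -> H3
  - 123.46.135.40/30 clear@30
  - 0.0.0.0/0 clear@0
  add 123.46.128.0/21 -> H0 at depth 21
  add 0.0.0.0/0 -> H5 at depth 0
  lookup 123.46.128.0: bits 011110110010111010000 walk d0:H5→d1:-→d2:-→d3:-→d4:-→d5:-→d6:-→d7:-→d8:-→d9:-→d10:-→d11:-→d12:-→d13:-→d14:-→d15:-→d16:-→d17:-→d18:-→d19:-→d20:-→d21:H0 -> H0
  lookup 123.46.128.1: bits 011110110010111010000 walk d0:H5→d1:-→d2:-→d3:-→d4:-→d5:-→d6:-→d7:-→d8:-→d9:-→d10:-→d11:-→d12:-→d13:-→d14:-→d15:-→d16:-→d17:-→d18:-→d19:-→d20:-→d21:H0 -> H0
  add 123.46.135.0/24 -> H1 at depth 24
  add 123.46.128.0/17 -> H3 at depth 17
  add 123.46.0.0/16 -> H1 at depth 16
  lookup 123.46.128.232: bits 011110110010111010000 walk d0:H5→d1:-→d2:-→d3:-→d4:-→d5:-→d6:-→d7:-→d8:-→d9:-→d10:-→d11:-→d12:-→d13:-→d14:-→d15:-→d16:H1→d17:H3→d18:-→d19:-→d20:-→d21:H0 -> H0
  - 0.0.0.0/0 clear@0
  lookup 123.46.128.1: bits 011110110010111010000 walk d0:-→d1:-→d2:-→d3:-→d4:-→d5:-→d6:-→d7:-→d8:-→d9:-→d10:-→d11:-→d12:-→d13:-→d14:-→d15:-→d16:H1→d17:H3→d18:-→d19:-→d20:-→d21:H0 -> H0
  lookup 123.46.128.6: bits 011110110010111010000 walk d0:-→d1:-→d2:-→d3:-→d4:-→d5:-→d6:-→d7:-→d8:-→d9:-→d10:-→d11:-→d12:-→d13:-→d14:-→d15:-→d16:H1→d17:H3→d18:-→d19:-→d20:-→d21:H0 -> H0
  add 171.192.0.0/10 -> H3 at depth 10
  add 123.46.135.0/24 -> H2 at depth 24
  lookup 123.46.128.2: bits 011110110010111010000 walk d0:-→d1:-→d2:-→d3:-→d4:-→d5:-→d6:-→d7:-→d8:-→d9:-→d10:-→d11:-→d12:-→d13:-→d14:-→d15:-→d16:H1→d17:H3→d18:-→d19:-→d20:-→d21:H0 -> H0
  lookup 171.194.150.35: bits 1010101111 walk d0:-→d1:-→d2:-→d3:-→d4:-→d5:-→d6:-→d7:-→d8:-→d9:-→d10:H3 -> H3
  lookup 171.192.10.149: bits 1010101111 walk d0:-→d1:-→d2:-→d3:-→d4:-→d5:-→d6:-→d7:-→d8:-→d9:-→d10:H3 -> H3

== LOOKUPS ==
["H3","H0","H0","H0","H0","H0","H0","H3","H3"]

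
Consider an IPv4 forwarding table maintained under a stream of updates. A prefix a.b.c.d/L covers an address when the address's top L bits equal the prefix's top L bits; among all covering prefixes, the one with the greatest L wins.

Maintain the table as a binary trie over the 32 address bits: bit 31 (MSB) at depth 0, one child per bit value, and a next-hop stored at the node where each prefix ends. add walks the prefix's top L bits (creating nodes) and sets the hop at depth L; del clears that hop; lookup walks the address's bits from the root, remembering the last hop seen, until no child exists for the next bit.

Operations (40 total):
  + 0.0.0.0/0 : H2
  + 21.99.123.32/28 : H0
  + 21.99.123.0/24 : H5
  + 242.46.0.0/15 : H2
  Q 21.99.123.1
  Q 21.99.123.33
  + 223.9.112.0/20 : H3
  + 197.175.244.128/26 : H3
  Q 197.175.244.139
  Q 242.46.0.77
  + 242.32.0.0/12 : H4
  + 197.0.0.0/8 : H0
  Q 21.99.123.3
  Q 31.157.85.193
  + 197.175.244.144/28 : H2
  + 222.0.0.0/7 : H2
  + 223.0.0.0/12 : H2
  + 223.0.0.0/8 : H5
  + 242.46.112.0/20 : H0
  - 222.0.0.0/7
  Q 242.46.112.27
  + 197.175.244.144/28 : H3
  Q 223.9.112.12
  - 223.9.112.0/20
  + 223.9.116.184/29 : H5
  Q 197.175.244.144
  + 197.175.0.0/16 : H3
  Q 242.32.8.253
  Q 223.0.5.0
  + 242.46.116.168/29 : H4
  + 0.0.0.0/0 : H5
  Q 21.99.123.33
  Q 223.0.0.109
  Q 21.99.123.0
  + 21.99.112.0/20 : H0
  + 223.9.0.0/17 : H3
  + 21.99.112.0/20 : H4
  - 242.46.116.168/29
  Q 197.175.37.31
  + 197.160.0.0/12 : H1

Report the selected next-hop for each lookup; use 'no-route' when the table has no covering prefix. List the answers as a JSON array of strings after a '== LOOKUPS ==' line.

Process each operation:
  add 0.0.0.0/0 -> H2 at depth 0
  add 21.99.123.32/28 -> H0 at depth 28
  add 21.99.123.0/24 -> H5 at depth 24
  add 242.46.0.0/15 -> H2 at depth 15
  Q 21.99.123.1: descend 00010101011000110111101100 ; hops seen [H2,H5] ; pick H5
  Q 21.99.123.33: descend 0001010101100011011110110010 ; hops seen [H2,H5,H0] ; pick H0
  add 223.9.112.0/20 -> H3 at depth 20
  add 197.175.244.128/26 -> H3 at depth 26
  Q 197.175.244.139: descend 11000101101011111111010010 ; hops seen [H2,H3] ; pick H3
  Q 242.46.0.77: descend 111100100010111 ; hops seen [H2,H2] ; pick H2
  add 242.32.0.0/12 -> H4 at depth 12
  add 197.0.0.0/8 -> H0 at depth 8
  Q 21.99.123.3: descend 00010101011000110111101100 ; hops seen [H2,H5] ; pick H5
  Q 31.157.85.193: descend 0001 ; hops seen [H2] ; pick H2
  add 197.175.244.144/28 -> H2 at depth 28
  add 222.0.0.0/7 -> H2 at depth 7
  add 223.0.0.0/12 -> H2 at depth 12
  add 223.0.0.0/8 -> H5 at depth 8
  add 242.46.112.0/20 -> H0 at depth 20
  - 222.0.0.0/7 clear@7
  Q 242.46.112.27: descend 11110010001011100111 ; hops seen [H2,H4,H2,H0] ; pick H0
  add 197.175.244.144/28 -> H3 at depth 28
  Q 223.9.112.12: descend 11011111000010010111 ; hops seen [H2,H5,H2,H3] ; pick H3
  - 223.9.112.0/20 clear@20
  add 223.9.116.184/29 -> H5 at depth 29
  Q 197.175.244.144: descend 1100010110101111111101001001 ; hops seen [H2,H0,H3,H3] ; pick H3
  add 197.175.0.0/16 -> H3 at depth 16
  Q 242.32.8.253: descend 111100100010 ; hops seen [H2,H4] ; pick H4
  Q 223.0.5.0: descend 110111110000 ; hops seen [H2,H5,H2] ; pick H2
  add 242.46.116.168/29 -> H4 at depth 29
  add 0.0.0.0/0 -> H5 at depth 0
  Q 21.99.123.33: descend 0001010101100011011110110010 ; hops seen [H5,H5,H0] ; pick H0
  Q 223.0.0.109: descend 110111110000 ; hops seen [H5,H5,H2] ; pick H2
  Q 21.99.123.0: descend 00010101011000110111101100 ; hops seen [H5,H5] ; pick H5
  add 21.99.112.0/20 -> H0 at depth 20
  add 223.9.0.0/17 -> H3 at depth 17
  add 21.99.112.0/20 -> H4 at depth 20
  - 242.46.116.168/29 clear@29
  Q 197.175.37.31: descend 1100010110101111 ; hops seen [H5,H0,H3] ; pick H3
  add 197.160.0.0/12 -> H1 at depth 12

== LOOKUPS ==
["H5","H0","H3","H2","H5","H2","H0","H3","H3","H4","H2","H0","H2","H5","H3"]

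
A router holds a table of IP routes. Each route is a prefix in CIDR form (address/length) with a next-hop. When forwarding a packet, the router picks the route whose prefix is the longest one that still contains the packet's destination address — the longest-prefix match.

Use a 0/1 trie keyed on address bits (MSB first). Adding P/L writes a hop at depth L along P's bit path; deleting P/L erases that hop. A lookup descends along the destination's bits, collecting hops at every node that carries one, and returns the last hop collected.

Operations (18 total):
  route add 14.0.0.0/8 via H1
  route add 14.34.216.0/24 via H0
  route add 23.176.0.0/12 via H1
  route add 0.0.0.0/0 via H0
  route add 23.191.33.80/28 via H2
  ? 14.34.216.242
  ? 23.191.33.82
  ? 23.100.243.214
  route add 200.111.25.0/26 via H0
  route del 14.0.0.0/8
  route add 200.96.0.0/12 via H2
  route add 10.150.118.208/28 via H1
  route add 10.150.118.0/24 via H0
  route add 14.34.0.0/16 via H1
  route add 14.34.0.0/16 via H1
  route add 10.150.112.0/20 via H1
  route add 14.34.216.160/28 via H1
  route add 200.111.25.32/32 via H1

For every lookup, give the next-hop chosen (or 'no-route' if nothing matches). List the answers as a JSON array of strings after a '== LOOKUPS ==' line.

Trace:
  add 14.0.0.0/8 -> H1 at depth 8
  add 14.34.216.0/24 -> H0 at depth 24
  add 23.176.0.0/12 -> H1 at depth 12
  add 0.0.0.0/0 -> H0 at depth 0
  add 23.191.33.80/28 -> H2 at depth 28
  Q 14.34.216.242: descend 000011100010001011011000 ; hops seen [H0,H1,H0] ; pick H0
  Q 23.191.33.82: descend 0001011110111111001000010101 ; hops seen [H0,H1,H2] ; pick H2
  Q 23.100.243.214: descend 00010111 ; hops seen [H0] ; pick H0
  add 200.111.25.0/26 -> H0 at depth 26
  del 14.0.0.0/8 (clear depth 8)
  add 200.96.0.0/12 -> H2 at depth 12
  add 10.150.118.208/28 -> H1 at depth 28
  add 10.150.118.0/24 -> H0 at depth 24
  add 14.34.0.0/16 -> H1 at depth 16
  add 14.34.0.0/16 -> H1 at depth 16
  add 10.150.112.0/20 -> H1 at depth 20
  add 14.34.216.160/28 -> H1 at depth 28
  add 200.111.25.32/32 -> H1 at depth 32

== LOOKUPS ==
["H0","H2","H0"]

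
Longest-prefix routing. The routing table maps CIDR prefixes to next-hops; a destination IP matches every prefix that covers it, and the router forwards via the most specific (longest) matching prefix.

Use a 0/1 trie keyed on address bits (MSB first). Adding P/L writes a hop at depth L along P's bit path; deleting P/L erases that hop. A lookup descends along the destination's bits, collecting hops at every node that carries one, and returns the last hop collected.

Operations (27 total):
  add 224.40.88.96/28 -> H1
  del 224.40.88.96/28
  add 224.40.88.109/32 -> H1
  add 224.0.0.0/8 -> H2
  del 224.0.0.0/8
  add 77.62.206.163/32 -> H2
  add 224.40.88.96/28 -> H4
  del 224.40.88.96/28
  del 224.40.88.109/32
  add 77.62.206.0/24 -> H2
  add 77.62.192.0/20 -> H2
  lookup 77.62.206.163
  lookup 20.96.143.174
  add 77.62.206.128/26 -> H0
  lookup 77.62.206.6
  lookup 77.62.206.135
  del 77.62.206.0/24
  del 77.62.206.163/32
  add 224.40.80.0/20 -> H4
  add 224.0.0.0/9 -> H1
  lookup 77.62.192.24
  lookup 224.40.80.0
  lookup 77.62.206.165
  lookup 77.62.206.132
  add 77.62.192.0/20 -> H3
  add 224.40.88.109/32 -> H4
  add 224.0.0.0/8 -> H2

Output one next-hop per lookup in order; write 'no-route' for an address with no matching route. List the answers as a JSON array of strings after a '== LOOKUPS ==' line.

Apply in order:
  add 224.40.88.96/28 -> H1 at depth 28
  - 224.40.88.96/28 clear@28
  add 224.40.88.109/32 -> H1 at depth 32
  add 224.0.0.0/8 -> H2 at depth 8
  - 224.0.0.0/8 clear@8
  add 77.62.206.163/32 -> H2 at depth 32
  add 224.40.88.96/28 -> H4 at depth 28
  - 224.40.88.96/28 clear@28
  - 224.40.88.109/32 clear@32
  add 77.62.206.0/24 -> H2 at depth 24
  add 77.62.192.0/20 -> H2 at depth 20
  ? 77.62.206.163  path d0:-→d1:-→d2:-→d3:-→d4:-→d5:-→d6:-→d7:-→d8:-→d9:-→d10:-→d11:-→d12:-→d13:-→d14:-→d15:-→d16:-→d17:-→d18:-→d19:-→d20:H2→d21:-→d22:-→d23:-→d24:H2→d25:-→d26:-→d27:-→d28:-→d29:-→d30:-→d31:-→d32:H2  best=H2
  ? 20.96.143.174  path d0:-→d1:-  best=no-route
  add 77.62.206.128/26 -> H0 at depth 26
  ? 77.62.206.6  path d0:-→d1:-→d2:-→d3:-→d4:-→d5:-→d6:-→d7:-→d8:-→d9:-→d10:-→d11:-→d12:-→d13:-→d14:-→d15:-→d16:-→d17:-→d18:-→d19:-→d20:H2→d21:-→d22:-→d23:-→d24:H2  best=H2
  ? 77.62.206.135  path d0:-→d1:-→d2:-→d3:-→d4:-→d5:-→d6:-→d7:-→d8:-→d9:-→d10:-→d11:-→d12:-→d13:-→d14:-→d15:-→d16:-→d17:-→d18:-→d19:-→d20:H2→d21:-→d22:-→d23:-→d24:H2→d25:-→d26:H0  best=H0
  - 77.62.206.0/24 clear@24
  - 77.62.206.163/32 clear@32
  add 224.40.80.0/20 -> H4 at depth 20
  add 224.0.0.0/9 -> H1 at depth 9
  ? 77.62.192.24  path d0:-→d1:-→d2:-→d3:-→d4:-→d5:-→d6:-→d7:-→d8:-→d9:-→d10:-→d11:-→d12:-→d13:-→d14:-→d15:-→d16:-→d17:-→d18:-→d19:-→d20:H2  best=H2
  ? 224.40.80.0  path d0:-→d1:-→d2:-→d3:-→d4:-→d5:-→d6:-→d7:-→d8:-→d9:H1→d10:-→d11:-→d12:-→d13:-→d14:-→d15:-→d16:-→d17:-→d18:-→d19:-→d20:H4  best=H4
  ? 77.62.206.165  path d0:-→d1:-→d2:-→d3:-→d4:-→d5:-→d6:-→d7:-→d8:-→d9:-→d10:-→d11:-→d12:-→d13:-→d14:-→d15:-→d16:-→d17:-→d18:-→d19:-→d20:H2→d21:-→d22:-→d23:-→d24:-→d25:-→d26:H0→d27:-→d28:-→d29:-  best=H0
  ? 77.62.206.132  path d0:-→d1:-→d2:-→d3:-→d4:-→d5:-→d6:-→d7:-→d8:-→d9:-→d10:-→d11:-→d12:-→d13:-→d14:-→d15:-→d16:-→d17:-→d18:-→d19:-→d20:H2→d21:-→d22:-→d23:-→d24:-→d25:-→d26:H0  best=H0
  add 77.62.192.0/20 -> H3 at depth 20
  add 224.40.88.109/32 -> H4 at depth 32
  add 224.0.0.0/8 -> H2 at depth 8

== LOOKUPS ==
["H2","no-route","H2","H0","H2","H4","H0","H0"]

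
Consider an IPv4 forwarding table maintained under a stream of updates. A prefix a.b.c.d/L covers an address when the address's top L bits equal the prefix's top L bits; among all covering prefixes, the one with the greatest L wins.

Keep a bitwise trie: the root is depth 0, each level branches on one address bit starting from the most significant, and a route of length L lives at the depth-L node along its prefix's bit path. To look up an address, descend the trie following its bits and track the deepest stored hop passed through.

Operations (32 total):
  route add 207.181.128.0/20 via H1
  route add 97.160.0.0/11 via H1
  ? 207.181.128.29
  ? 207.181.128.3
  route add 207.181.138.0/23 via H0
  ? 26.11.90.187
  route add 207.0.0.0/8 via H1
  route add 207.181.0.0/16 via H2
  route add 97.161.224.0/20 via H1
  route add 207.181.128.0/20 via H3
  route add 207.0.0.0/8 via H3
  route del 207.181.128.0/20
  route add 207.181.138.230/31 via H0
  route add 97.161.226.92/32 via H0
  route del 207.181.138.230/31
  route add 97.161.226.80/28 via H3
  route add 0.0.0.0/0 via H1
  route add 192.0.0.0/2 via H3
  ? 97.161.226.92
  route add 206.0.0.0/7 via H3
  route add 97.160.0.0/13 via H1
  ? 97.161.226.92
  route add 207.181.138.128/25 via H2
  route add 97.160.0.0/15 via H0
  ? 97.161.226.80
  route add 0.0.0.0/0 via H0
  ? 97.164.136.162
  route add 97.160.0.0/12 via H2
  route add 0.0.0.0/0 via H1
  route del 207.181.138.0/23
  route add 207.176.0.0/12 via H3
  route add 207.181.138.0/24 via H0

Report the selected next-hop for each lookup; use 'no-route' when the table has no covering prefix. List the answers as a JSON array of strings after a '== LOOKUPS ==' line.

Process each operation:
  + 207.181.128.0/20 (H1) depth=20
  + 97.160.0.0/11 (H1) depth=11
  Q 207.181.128.29: descend 11001111101101011000 ; hops seen [H1] ; pick H1
  Q 207.181.128.3: descend 11001111101101011000 ; hops seen [H1] ; pick H1
  + 207.181.138.0/23 (H0) depth=23
  Q 26.11.90.187: descend 0 ; hops seen [∅] ; pick no-route
  + 207.0.0.0/8 (H1) depth=8
  + 207.181.0.0/16 (H2) depth=16
  + 97.161.224.0/20 (H1) depth=20
  + 207.181.128.0/20 (H3) depth=20
  + 207.0.0.0/8 (H3) depth=8
  del 207.181.128.0/20 (clear depth 20)
  + 207.181.138.230/31 (H0) depth=31
  + 97.161.226.92/32 (H0) depth=32
  del 207.181.138.230/31 (clear depth 31)
  + 97.161.226.80/28 (H3) depth=28
  + 0.0.0.0/0 (H1) depth=0
  + 192.0.0.0/2 (H3) depth=2
  Q 97.161.226.92: descend 01100001101000011110001001011100 ; hops seen [H1,H1,H1,H3,H0] ; pick H0
  + 206.0.0.0/7 (H3) depth=7
  + 97.160.0.0/13 (H1) depth=13
  Q 97.161.226.92: descend 01100001101000011110001001011100 ; hops seen [H1,H1,H1,H1,H3,H0] ; pick H0
  + 207.181.138.128/25 (H2) depth=25
  + 97.160.0.0/15 (H0) depth=15
  Q 97.161.226.80: descend 0110000110100001111000100101 ; hops seen [H1,H1,H1,H0,H1,H3] ; pick H3
  + 0.0.0.0/0 (H0) depth=0
  Q 97.164.136.162: descend 0110000110100 ; hops seen [H0,H1,H1] ; pick H1
  + 97.160.0.0/12 (H2) depth=12
  + 0.0.0.0/0 (H1) depth=0
  del 207.181.138.0/23 (clear depth 23)
  + 207.176.0.0/12 (H3) depth=12
  + 207.181.138.0/24 (H0) depth=24

== LOOKUPS ==
["H1","H1","no-route","H0","H0","H3","H1"]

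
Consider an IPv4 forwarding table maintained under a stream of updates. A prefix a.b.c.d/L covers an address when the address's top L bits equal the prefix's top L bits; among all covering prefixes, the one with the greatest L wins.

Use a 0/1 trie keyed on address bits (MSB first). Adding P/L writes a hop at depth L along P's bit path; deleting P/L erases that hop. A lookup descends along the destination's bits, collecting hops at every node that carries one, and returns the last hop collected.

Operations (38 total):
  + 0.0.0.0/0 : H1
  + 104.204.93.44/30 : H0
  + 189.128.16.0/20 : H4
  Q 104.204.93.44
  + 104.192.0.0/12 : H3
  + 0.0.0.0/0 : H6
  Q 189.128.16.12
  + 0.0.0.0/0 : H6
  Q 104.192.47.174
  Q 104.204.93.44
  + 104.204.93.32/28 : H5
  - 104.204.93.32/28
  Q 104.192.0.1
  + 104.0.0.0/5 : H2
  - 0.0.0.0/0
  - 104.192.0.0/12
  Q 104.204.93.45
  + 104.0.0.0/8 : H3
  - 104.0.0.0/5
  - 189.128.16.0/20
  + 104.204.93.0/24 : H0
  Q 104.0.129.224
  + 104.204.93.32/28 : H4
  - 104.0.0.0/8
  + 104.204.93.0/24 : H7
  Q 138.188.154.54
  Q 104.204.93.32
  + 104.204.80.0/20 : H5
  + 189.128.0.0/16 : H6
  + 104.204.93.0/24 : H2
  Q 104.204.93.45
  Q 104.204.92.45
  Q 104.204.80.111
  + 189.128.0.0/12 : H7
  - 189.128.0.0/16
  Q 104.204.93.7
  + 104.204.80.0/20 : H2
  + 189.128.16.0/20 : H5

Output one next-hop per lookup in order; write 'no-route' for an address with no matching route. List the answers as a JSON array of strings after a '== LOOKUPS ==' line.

Process each operation:
  + 0.0.0.0/0 (H1) depth=0
  + 104.204.93.44/30 (H0) depth=30
  + 189.128.16.0/20 (H4) depth=20
  lookup 104.204.93.44: bits 011010001100110001011101001011 walk d0:H1→d1:-→d2:-→d3:-→d4:-→d5:-→d6:-→d7:-→d8:-→d9:-→d10:-→d11:-→d12:-→d13:-→d14:-→d15:-→d16:-→d17:-→d18:-→d19:-→d20:-→d21:-→d22:-→d23:-→d24:-→d25:-→d26:-→d27:-→d28:-→d29:-→d30:H0 -> H0
  + 104.192.0.0/12 (H3) depth=12
  + 0.0.0.0/0 (H6) depth=0
  lookup 189.128.16.12: bits 10111101100000000001 walk d0:H6→d1:-→d2:-→d3:-→d4:-→d5:-→d6:-→d7:-→d8:-→d9:-→d10:-→d11:-→d12:-→d13:-→d14:-→d15:-→d16:-→d17:-→d18:-→d19:-→d20:H4 -> H4
  + 0.0.0.0/0 (H6) depth=0
  lookup 104.192.47.174: bits 011010001100 walk d0:H6→d1:-→d2:-→d3:-→d4:-→d5:-→d6:-→d7:-→d8:-→d9:-→d10:-→d11:-→d12:H3 -> H3
  lookup 104.204.93.44: bits 011010001100110001011101001011 walk d0:H6→d1:-→d2:-→d3:-→d4:-→d5:-→d6:-→d7:-→d8:-→d9:-→d10:-→d11:-→d12:H3→d13:-→d14:-→d15:-→d16:-→d17:-→d18:-→d19:-→d20:-→d21:-→d22:-→d23:-→d24:-→d25:-→d26:-→d27:-→d28:-→d29:-→d30:H0 -> H0
  + 104.204.93.32/28 (H5) depth=28
  - 104.204.93.32/28 clear@28
  lookup 104.192.0.1: bits 011010001100 walk d0:H6→d1:-→d2:-→d3:-→d4:-→d5:-→d6:-→d7:-→d8:-→d9:-→d10:-→d11:-→d12:H3 -> H3
  + 104.0.0.0/5 (H2) depth=5
  - 0.0.0.0/0 clear@0
  - 104.192.0.0/12 clear@12
  lookup 104.204.93.45: bits 011010001100110001011101001011 walk d0:-→d1:-→d2:-→d3:-→d4:-→d5:H2→d6:-→d7:-→d8:-→d9:-→d10:-→d11:-→d12:-→d13:-→d14:-→d15:-→d16:-→d17:-→d18:-→d19:-→d20:-→d21:-→d22:-→d23:-→d24:-→d25:-→d26:-→d27:-→d28:-→d29:-→d30:H0 -> H0
  + 104.0.0.0/8 (H3) depth=8
  - 104.0.0.0/5 clear@5
  - 189.128.16.0/20 clear@20
  + 104.204.93.0/24 (H0) depth=24
  lookup 104.0.129.224: bits 01101000 walk d0:-→d1:-→d2:-→d3:-→d4:-→d5:-→d6:-→d7:-→d8:H3 -> H3
  + 104.204.93.32/28 (H4) depth=28
  - 104.0.0.0/8 clear@8
  + 104.204.93.0/24 (H7) depth=24
  lookup 138.188.154.54: bits 10 walk d0:-→d1:-→d2:- -> no-route
  lookup 104.204.93.32: bits 0110100011001100010111010010 walk d0:-→d1:-→d2:-→d3:-→d4:-→d5:-→d6:-→d7:-→d8:-→d9:-→d10:-→d11:-→d12:-→d13:-→d14:-→d15:-→d16:-→d17:-→d18:-→d19:-→d20:-→d21:-→d22:-→d23:-→d24:H7→d25:-→d26:-→d27:-→d28:H4 -> H4
  + 104.204.80.0/20 (H5) depth=20
  + 189.128.0.0/16 (H6) depth=16
  + 104.204.93.0/24 (H2) depth=24
  lookup 104.204.93.45: bits 011010001100110001011101001011 walk d0:-→d1:-→d2:-→d3:-→d4:-→d5:-→d6:-→d7:-→d8:-→d9:-→d10:-→d11:-→d12:-→d13:-→d14:-→d15:-→d16:-→d17:-→d18:-→d19:-→d20:H5→d21:-→d22:-→d23:-→d24:H2→d25:-→d26:-→d27:-→d28:H4→d29:-→d30:H0 -> H0
  lookup 104.204.92.45: bits 01101000110011000101110 walk d0:-→d1:-→d2:-→d3:-→d4:-→d5:-→d6:-→d7:-→d8:-→d9:-→d10:-→d11:-→d12:-→d13:-→d14:-→d15:-→d16:-→d17:-→d18:-→d19:-→d20:H5→d21:-→d22:-→d23:- -> H5
  lookup 104.204.80.111: bits 01101000110011000101 walk d0:-→d1:-→d2:-→d3:-→d4:-→d5:-→d6:-→d7:-→d8:-→d9:-→d10:-→d11:-→d12:-→d13:-→d14:-→d15:-→d16:-→d17:-→d18:-→d19:-→d20:H5 -> H5
  + 189.128.0.0/12 (H7) depth=12
  - 189.128.0.0/16 clear@16
  lookup 104.204.93.7: bits 01101000110011000101110100 walk d0:-→d1:-→d2:-→d3:-→d4:-→d5:-→d6:-→d7:-→d8:-→d9:-→d10:-→d11:-→d12:-→d13:-→d14:-→d15:-→d16:-→d17:-→d18:-→d19:-→d20:H5→d21:-→d22:-→d23:-→d24:H2→d25:-→d26:- -> H2
  + 104.204.80.0/20 (H2) depth=20
  + 189.128.16.0/20 (H5) depth=20

== LOOKUPS ==
["H0","H4","H3","H0","H3","H0","H3","no-route","H4","H0","H5","H5","H2"]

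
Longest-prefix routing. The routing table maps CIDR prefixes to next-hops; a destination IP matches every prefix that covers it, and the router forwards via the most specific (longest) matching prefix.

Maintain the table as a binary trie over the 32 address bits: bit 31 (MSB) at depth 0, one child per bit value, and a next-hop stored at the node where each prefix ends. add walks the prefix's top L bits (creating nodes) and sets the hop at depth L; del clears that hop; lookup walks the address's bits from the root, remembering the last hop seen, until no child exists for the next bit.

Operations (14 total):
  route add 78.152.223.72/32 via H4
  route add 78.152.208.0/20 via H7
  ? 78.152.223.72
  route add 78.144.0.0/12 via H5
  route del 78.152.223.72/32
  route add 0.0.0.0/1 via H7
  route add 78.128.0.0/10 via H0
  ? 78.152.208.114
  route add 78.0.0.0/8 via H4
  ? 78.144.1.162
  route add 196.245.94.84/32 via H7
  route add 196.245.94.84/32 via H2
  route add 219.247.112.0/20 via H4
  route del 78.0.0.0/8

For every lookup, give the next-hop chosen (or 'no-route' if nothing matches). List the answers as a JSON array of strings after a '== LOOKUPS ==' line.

Trace:
  + 78.152.223.72/32 (H4) depth=32
  + 78.152.208.0/20 (H7) depth=20
  Q 78.152.223.72: descend 01001110100110001101111101001000 ; hops seen [H7,H4] ; pick H4
  + 78.144.0.0/12 (H5) depth=12
  - 78.152.223.72/32 clear@32
  + 0.0.0.0/1 (H7) depth=1
  + 78.128.0.0/10 (H0) depth=10
  Q 78.152.208.114: descend 01001110100110001101 ; hops seen [H7,H0,H5,H7] ; pick H7
  + 78.0.0.0/8 (H4) depth=8
  Q 78.144.1.162: descend 010011101001 ; hops seen [H7,H4,H0,H5] ; pick H5
  + 196.245.94.84/32 (H7) depth=32
  + 196.245.94.84/32 (H2) depth=32
  + 219.247.112.0/20 (H4) depth=20
  - 78.0.0.0/8 clear@8

== LOOKUPS ==
["H4","H7","H5"]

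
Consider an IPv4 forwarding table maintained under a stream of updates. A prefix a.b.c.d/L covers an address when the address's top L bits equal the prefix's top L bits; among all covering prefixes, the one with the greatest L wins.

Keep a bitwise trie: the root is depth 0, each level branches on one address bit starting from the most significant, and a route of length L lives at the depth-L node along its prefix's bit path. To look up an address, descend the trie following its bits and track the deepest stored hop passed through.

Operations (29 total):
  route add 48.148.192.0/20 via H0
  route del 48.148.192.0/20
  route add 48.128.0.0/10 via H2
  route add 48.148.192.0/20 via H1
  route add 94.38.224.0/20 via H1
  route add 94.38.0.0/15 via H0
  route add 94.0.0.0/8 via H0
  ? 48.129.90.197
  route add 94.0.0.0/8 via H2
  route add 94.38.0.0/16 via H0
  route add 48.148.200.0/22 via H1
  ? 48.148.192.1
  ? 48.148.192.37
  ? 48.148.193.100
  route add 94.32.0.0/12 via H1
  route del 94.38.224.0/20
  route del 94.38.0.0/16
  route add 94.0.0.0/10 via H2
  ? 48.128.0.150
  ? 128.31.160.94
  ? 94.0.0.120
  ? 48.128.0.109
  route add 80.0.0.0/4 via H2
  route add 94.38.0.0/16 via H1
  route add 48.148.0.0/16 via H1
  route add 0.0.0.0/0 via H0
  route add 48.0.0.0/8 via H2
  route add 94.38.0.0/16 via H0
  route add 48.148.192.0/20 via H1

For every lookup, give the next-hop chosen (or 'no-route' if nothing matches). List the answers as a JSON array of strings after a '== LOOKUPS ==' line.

Apply in order:
  + 48.148.192.0/20 (H0) depth=20
  - 48.148.192.0/20 clear@20
  + 48.128.0.0/10 (H2) depth=10
  + 48.148.192.0/20 (H1) depth=20
  + 94.38.224.0/20 (H1) depth=20
  + 94.38.0.0/15 (H0) depth=15
  + 94.0.0.0/8 (H0) depth=8
  lookup 48.129.90.197: bits 00110000100 walk d0:-→d1:-→d2:-→d3:-→d4:-→d5:-→d6:-→d7:-→d8:-→d9:-→d10:H2→d11:- -> H2
  + 94.0.0.0/8 (H2) depth=8
  + 94.38.0.0/16 (H0) depth=16
  + 48.148.200.0/22 (H1) depth=22
  lookup 48.148.192.1: bits 00110000100101001100 walk d0:-→d1:-→d2:-→d3:-→d4:-→d5:-→d6:-→d7:-→d8:-→d9:-→d10:H2→d11:-→d12:-→d13:-→d14:-→d15:-→d16:-→d17:-→d18:-→d19:-→d20:H1 -> H1
  lookup 48.148.192.37: bits 00110000100101001100 walk d0:-→d1:-→d2:-→d3:-→d4:-→d5:-→d6:-→d7:-→d8:-→d9:-→d10:H2→d11:-→d12:-→d13:-→d14:-→d15:-→d16:-→d17:-→d18:-→d19:-→d20:H1 -> H1
  lookup 48.148.193.100: bits 00110000100101001100 walk d0:-→d1:-→d2:-→d3:-→d4:-→d5:-→d6:-→d7:-→d8:-→d9:-→d10:H2→d11:-→d12:-→d13:-→d14:-→d15:-→d16:-→d17:-→d18:-→d19:-→d20:H1 -> H1
  + 94.32.0.0/12 (H1) depth=12
  - 94.38.224.0/20 clear@20
  - 94.38.0.0/16 clear@16
  + 94.0.0.0/10 (H2) depth=10
  lookup 48.128.0.150: bits 00110000100 walk d0:-→d1:-→d2:-→d3:-→d4:-→d5:-→d6:-→d7:-→d8:-→d9:-→d10:H2→d11:- -> H2
  lookup 128.31.160.94: bits ε walk d0:- -> no-route
  lookup 94.0.0.120: bits 0101111000 walk d0:-→d1:-→d2:-→d3:-→d4:-→d5:-→d6:-→d7:-→d8:H2→d9:-→d10:H2 -> H2
  lookup 48.128.0.109: bits 00110000100 walk d0:-→d1:-→d2:-→d3:-→d4:-→d5:-→d6:-→d7:-→d8:-→d9:-→d10:H2→d11:- -> H2
  + 80.0.0.0/4 (H2) depth=4
  + 94.38.0.0/16 (H1) depth=16
  + 48.148.0.0/16 (H1) depth=16
  + 0.0.0.0/0 (H0) depth=0
  + 48.0.0.0/8 (H2) depth=8
  + 94.38.0.0/16 (H0) depth=16
  + 48.148.192.0/20 (H1) depth=20

== LOOKUPS ==
["H2","H1","H1","H1","H2","no-route","H2","H2"]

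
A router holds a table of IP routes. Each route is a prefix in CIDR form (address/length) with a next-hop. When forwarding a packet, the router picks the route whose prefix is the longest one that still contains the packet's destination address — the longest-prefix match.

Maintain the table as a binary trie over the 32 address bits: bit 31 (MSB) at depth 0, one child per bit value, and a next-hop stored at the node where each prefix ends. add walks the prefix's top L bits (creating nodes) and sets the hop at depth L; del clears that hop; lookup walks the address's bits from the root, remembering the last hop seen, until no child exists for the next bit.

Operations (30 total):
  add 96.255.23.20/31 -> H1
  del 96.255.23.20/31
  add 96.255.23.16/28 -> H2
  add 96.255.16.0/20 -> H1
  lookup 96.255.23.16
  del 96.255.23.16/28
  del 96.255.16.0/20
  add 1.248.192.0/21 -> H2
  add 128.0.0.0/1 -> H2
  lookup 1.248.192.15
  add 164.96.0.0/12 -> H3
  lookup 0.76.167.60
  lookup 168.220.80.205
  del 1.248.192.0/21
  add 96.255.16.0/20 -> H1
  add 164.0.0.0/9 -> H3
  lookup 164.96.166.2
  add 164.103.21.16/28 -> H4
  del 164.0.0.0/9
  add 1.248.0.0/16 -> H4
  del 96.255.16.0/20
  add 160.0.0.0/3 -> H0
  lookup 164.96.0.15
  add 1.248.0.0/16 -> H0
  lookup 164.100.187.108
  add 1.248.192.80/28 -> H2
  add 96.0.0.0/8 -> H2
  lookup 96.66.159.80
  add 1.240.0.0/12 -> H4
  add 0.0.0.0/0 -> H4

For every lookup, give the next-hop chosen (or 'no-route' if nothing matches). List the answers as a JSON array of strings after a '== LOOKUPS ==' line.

Process each operation:
  add 96.255.23.20/31 -> H1 at depth 31
  - 96.255.23.20/31 clear@31
  add 96.255.23.16/28 -> H2 at depth 28
  add 96.255.16.0/20 -> H1 at depth 20
  ? 96.255.23.16  path d0:-→d1:-→d2:-→d3:-→d4:-→d5:-→d6:-→d7:-→d8:-→d9:-→d10:-→d11:-→d12:-→d13:-→d14:-→d15:-→d16:-→d17:-→d18:-→d19:-→d20:H1→d21:-→d22:-→d23:-→d24:-→d25:-→d26:-→d27:-→d28:H2→d29:-  best=H2
  - 96.255.23.16/28 clear@28
  - 96.255.16.0/20 clear@20
  add 1.248.192.0/21 -> H2 at depth 21
  add 128.0.0.0/1 -> H2 at depth 1
  ? 1.248.192.15  path d0:-→d1:-→d2:-→d3:-→d4:-→d5:-→d6:-→d7:-→d8:-→d9:-→d10:-→d11:-→d12:-→d13:-→d14:-→d15:-→d16:-→d17:-→d18:-→d19:-→d20:-→d21:H2  best=H2
  add 164.96.0.0/12 -> H3 at depth 12
  ? 0.76.167.60  path d0:-→d1:-→d2:-→d3:-→d4:-→d5:-→d6:-→d7:-  best=no-route
  ? 168.220.80.205  path d0:-→d1:H2→d2:-→d3:-→d4:-  best=H2
  - 1.248.192.0/21 clear@21
  add 96.255.16.0/20 -> H1 at depth 20
  add 164.0.0.0/9 -> H3 at depth 9
  ? 164.96.166.2  path d0:-→d1:H2→d2:-→d3:-→d4:-→d5:-→d6:-→d7:-→d8:-→d9:H3→d10:-→d11:-→d12:H3  best=H3
  add 164.103.21.16/28 -> H4 at depth 28
  - 164.0.0.0/9 clear@9
  add 1.248.0.0/16 -> H4 at depth 16
  - 96.255.16.0/20 clear@20
  add 160.0.0.0/3 -> H0 at depth 3
  ? 164.96.0.15  path d0:-→d1:H2→d2:-→d3:H0→d4:-→d5:-→d6:-→d7:-→d8:-→d9:-→d10:-→d11:-→d12:H3→d13:-  best=H3
  add 1.248.0.0/16 -> H0 at depth 16
  ? 164.100.187.108  path d0:-→d1:H2→d2:-→d3:H0→d4:-→d5:-→d6:-→d7:-→d8:-→d9:-→d10:-→d11:-→d12:H3→d13:-→d14:-  best=H3
  add 1.248.192.80/28 -> H2 at depth 28
  add 96.0.0.0/8 -> H2 at depth 8
  ? 96.66.159.80  path d0:-→d1:-→d2:-→d3:-→d4:-→d5:-→d6:-→d7:-→d8:H2  best=H2
  add 1.240.0.0/12 -> H4 at depth 12
  add 0.0.0.0/0 -> H4 at depth 0

== LOOKUPS ==
["H2","H2","no-route","H2","H3","H3","H3","H2"]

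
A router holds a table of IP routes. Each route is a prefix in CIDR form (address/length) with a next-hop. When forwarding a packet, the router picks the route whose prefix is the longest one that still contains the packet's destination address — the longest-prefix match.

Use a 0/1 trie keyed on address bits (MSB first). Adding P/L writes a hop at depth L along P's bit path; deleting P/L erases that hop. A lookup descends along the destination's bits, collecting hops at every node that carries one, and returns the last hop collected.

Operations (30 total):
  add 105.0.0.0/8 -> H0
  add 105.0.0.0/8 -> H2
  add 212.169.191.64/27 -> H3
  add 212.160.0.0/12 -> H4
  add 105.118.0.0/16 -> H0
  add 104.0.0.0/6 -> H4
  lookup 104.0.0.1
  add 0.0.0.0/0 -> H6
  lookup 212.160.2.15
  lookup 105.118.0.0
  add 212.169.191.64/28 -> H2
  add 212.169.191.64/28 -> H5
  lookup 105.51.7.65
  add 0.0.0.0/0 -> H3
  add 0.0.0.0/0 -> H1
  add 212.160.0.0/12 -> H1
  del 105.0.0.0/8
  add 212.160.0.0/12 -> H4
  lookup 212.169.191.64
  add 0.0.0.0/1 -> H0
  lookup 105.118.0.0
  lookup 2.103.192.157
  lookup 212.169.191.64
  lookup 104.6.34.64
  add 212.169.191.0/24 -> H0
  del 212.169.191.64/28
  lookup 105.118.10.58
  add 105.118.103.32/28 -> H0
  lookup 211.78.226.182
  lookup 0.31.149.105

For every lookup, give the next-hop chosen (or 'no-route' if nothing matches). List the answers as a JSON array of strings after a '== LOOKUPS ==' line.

Apply in order:
  add 105.0.0.0/8 -> H0 at depth 8
  add 105.0.0.0/8 -> H2 at depth 8
  add 212.169.191.64/27 -> H3 at depth 27
  add 212.160.0.0/12 -> H4 at depth 12
  add 105.118.0.0/16 -> H0 at depth 16
  add 104.0.0.0/6 -> H4 at depth 6
  lookup 104.0.0.1: bits 0110100 walk d0:-→d1:-→d2:-→d3:-→d4:-→d5:-→d6:H4→d7:- -> H4
  add 0.0.0.0/0 -> H6 at depth 0
  lookup 212.160.2.15: bits 110101001010 walk d0:H6→d1:-→d2:-→d3:-→d4:-→d5:-→d6:-→d7:-→d8:-→d9:-→d10:-→d11:-→d12:H4 -> H4
  lookup 105.118.0.0: bits 0110100101110110 walk d0:H6→d1:-→d2:-→d3:-→d4:-→d5:-→d6:H4→d7:-→d8:H2→d9:-→d10:-→d11:-→d12:-→d13:-→d14:-→d15:-→d16:H0 -> H0
  add 212.169.191.64/28 -> H2 at depth 28
  add 212.169.191.64/28 -> H5 at depth 28
  lookup 105.51.7.65: bits 011010010 walk d0:H6→d1:-→d2:-→d3:-→d4:-→d5:-→d6:H4→d7:-→d8:H2→d9:- -> H2
  add 0.0.0.0/0 -> H3 at depth 0
  add 0.0.0.0/0 -> H1 at depth 0
  add 212.160.0.0/12 -> H1 at depth 12
  del 105.0.0.0/8 (clear depth 8)
  add 212.160.0.0/12 -> H4 at depth 12
  lookup 212.169.191.64: bits 1101010010101001101111110100 walk d0:H1→d1:-→d2:-→d3:-→d4:-→d5:-→d6:-→d7:-→d8:-→d9:-→d10:-→d11:-→d12:H4→d13:-→d14:-→d15:-→d16:-→d17:-→d18:-→d19:-→d20:-→d21:-→d22:-→d23:-→d24:-→d25:-→d26:-→d27:H3→d28:H5 -> H5
  add 0.0.0.0/1 -> H0 at depth 1
  lookup 105.118.0.0: bits 0110100101110110 walk d0:H1→d1:H0→d2:-→d3:-→d4:-→d5:-→d6:H4→d7:-→d8:-→d9:-→d10:-→d11:-→d12:-→d13:-→d14:-→d15:-→d16:H0 -> H0
  lookup 2.103.192.157: bits 0 walk d0:H1→d1:H0 -> H0
  lookup 212.169.191.64: bits 1101010010101001101111110100 walk d0:H1→d1:-→d2:-→d3:-→d4:-→d5:-→d6:-→d7:-→d8:-→d9:-→d10:-→d11:-→d12:H4→d13:-→d14:-→d15:-→d16:-→d17:-→d18:-→d19:-→d20:-→d21:-→d22:-→d23:-→d24:-→d25:-→d26:-→d27:H3→d28:H5 -> H5
  lookup 104.6.34.64: bits 0110100 walk d0:H1→d1:H0→d2:-→d3:-→d4:-→d5:-→d6:H4→d7:- -> H4
  add 212.169.191.0/24 -> H0 at depth 24
  del 212.169.191.64/28 (clear depth 28)
  lookup 105.118.10.58: bits 0110100101110110 walk d0:H1→d1:H0→d2:-→d3:-→d4:-→d5:-→d6:H4→d7:-→d8:-→d9:-→d10:-→d11:-→d12:-→d13:-→d14:-→d15:-→d16:H0 -> H0
  add 105.118.103.32/28 -> H0 at depth 28
  lookup 211.78.226.182: bits 11010 walk d0:H1→d1:-→d2:-→d3:-→d4:-→d5:- -> H1
  lookup 0.31.149.105: bits 0 walk d0:H1→d1:H0 -> H0

== LOOKUPS ==
["H4","H4","H0","H2","H5","H0","H0","H5","H4","H0","H1","H0"]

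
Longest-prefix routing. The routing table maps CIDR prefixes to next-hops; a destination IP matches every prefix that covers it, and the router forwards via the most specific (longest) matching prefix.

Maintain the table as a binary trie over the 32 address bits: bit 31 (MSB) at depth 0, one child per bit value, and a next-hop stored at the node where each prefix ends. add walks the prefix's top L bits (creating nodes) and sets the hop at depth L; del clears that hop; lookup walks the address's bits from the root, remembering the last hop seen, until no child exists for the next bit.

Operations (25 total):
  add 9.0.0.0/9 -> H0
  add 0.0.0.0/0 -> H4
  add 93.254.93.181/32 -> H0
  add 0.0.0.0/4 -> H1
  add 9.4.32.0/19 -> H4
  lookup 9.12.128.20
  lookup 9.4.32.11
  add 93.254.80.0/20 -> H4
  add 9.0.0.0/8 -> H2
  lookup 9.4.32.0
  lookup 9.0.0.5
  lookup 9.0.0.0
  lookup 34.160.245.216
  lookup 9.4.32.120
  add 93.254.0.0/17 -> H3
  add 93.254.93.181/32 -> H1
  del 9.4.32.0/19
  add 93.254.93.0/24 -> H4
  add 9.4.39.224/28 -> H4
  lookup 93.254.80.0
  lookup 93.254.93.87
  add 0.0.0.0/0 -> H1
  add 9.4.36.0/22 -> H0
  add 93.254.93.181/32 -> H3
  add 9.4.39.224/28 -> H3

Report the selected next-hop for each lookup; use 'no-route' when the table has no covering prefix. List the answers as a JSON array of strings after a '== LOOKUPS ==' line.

Trace:
  + 9.0.0.0/9 (H0) depth=9
  + 0.0.0.0/0 (H4) depth=0
  + 93.254.93.181/32 (H0) depth=32
  + 0.0.0.0/4 (H1) depth=4
  + 9.4.32.0/19 (H4) depth=19
  lookup 9.12.128.20: bits 000010010000 walk d0:H4→d1:-→d2:-→d3:-→d4:H1→d5:-→d6:-→d7:-→d8:-→d9:H0→d10:-→d11:-→d12:- -> H0
  lookup 9.4.32.11: bits 0000100100000100001 walk d0:H4→d1:-→d2:-→d3:-→d4:H1→d5:-→d6:-→d7:-→d8:-→d9:H0→d10:-→d11:-→d12:-→d13:-→d14:-→d15:-→d16:-→d17:-→d18:-→d19:H4 -> H4
  + 93.254.80.0/20 (H4) depth=20
  + 9.0.0.0/8 (H2) depth=8
  lookup 9.4.32.0: bits 0000100100000100001 walk d0:H4→d1:-→d2:-→d3:-→d4:H1→d5:-→d6:-→d7:-→d8:H2→d9:H0→d10:-→d11:-→d12:-→d13:-→d14:-→d15:-→d16:-→d17:-→d18:-→d19:H4 -> H4
  lookup 9.0.0.5: bits 0000100100000 walk d0:H4→d1:-→d2:-→d3:-→d4:H1→d5:-→d6:-→d7:-→d8:H2→d9:H0→d10:-→d11:-→d12:-→d13:- -> H0
  lookup 9.0.0.0: bits 0000100100000 walk d0:H4→d1:-→d2:-→d3:-→d4:H1→d5:-→d6:-→d7:-→d8:H2→d9:H0→d10:-→d11:-→d12:-→d13:- -> H0
  lookup 34.160.245.216: bits 00 walk d0:H4→d1:-→d2:- -> H4
  lookup 9.4.32.120: bits 0000100100000100001 walk d0:H4→d1:-→d2:-→d3:-→d4:H1→d5:-→d6:-→d7:-→d8:H2→d9:H0→d10:-→d11:-→d12:-→d13:-→d14:-→d15:-→d16:-→d17:-→d18:-→d19:H4 -> H4
  + 93.254.0.0/17 (H3) depth=17
  + 93.254.93.181/32 (H1) depth=32
  - 9.4.32.0/19 clear@19
  + 93.254.93.0/24 (H4) depth=24
  + 9.4.39.224/28 (H4) depth=28
  lookup 93.254.80.0: bits 01011101111111100101 walk d0:H4→d1:-→d2:-→d3:-→d4:-→d5:-→d6:-→d7:-→d8:-→d9:-→d10:-→d11:-→d12:-→d13:-→d14:-→d15:-→d16:-→d17:H3→d18:-→d19:-→d20:H4 -> H4
  lookup 93.254.93.87: bits 010111011111111001011101 walk d0:H4→d1:-→d2:-→d3:-→d4:-→d5:-→d6:-→d7:-→d8:-→d9:-→d10:-→d11:-→d12:-→d13:-→d14:-→d15:-→d16:-→d17:H3→d18:-→d19:-→d20:H4→d21:-→d22:-→d23:-→d24:H4 -> H4
  + 0.0.0.0/0 (H1) depth=0
  + 9.4.36.0/22 (H0) depth=22
  + 93.254.93.181/32 (H3) depth=32
  + 9.4.39.224/28 (H3) depth=28

== LOOKUPS ==
["H0","H4","H4","H0","H0","H4","H4","H4","H4"]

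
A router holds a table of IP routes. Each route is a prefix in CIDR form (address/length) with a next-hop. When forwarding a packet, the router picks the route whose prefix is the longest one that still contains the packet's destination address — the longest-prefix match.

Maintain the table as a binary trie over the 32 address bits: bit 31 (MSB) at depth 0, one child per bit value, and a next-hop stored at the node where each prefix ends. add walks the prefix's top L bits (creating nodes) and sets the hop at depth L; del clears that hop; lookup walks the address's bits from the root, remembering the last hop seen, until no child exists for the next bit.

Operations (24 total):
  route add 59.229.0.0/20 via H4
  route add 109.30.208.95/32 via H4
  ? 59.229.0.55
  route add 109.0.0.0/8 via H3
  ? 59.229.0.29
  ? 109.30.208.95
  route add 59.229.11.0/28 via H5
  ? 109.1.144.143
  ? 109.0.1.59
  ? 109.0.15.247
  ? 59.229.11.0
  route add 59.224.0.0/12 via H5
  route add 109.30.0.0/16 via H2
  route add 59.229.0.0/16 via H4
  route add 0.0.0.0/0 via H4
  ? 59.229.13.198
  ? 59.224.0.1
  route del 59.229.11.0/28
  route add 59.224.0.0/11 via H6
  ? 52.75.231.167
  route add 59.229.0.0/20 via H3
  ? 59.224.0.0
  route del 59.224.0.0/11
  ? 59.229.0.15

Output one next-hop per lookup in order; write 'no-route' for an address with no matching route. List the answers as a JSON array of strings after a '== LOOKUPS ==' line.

Apply in order:
  + 59.229.0.0/20 (H4) depth=20
  + 109.30.208.95/32 (H4) depth=32
  lookup 59.229.0.55: bits 00111011111001010000 walk d0:-→d1:-→d2:-→d3:-→d4:-→d5:-→d6:-→d7:-→d8:-→d9:-→d10:-→d11:-→d12:-→d13:-→d14:-→d15:-→d16:-→d17:-→d18:-→d19:-→d20:H4 -> H4
  + 109.0.0.0/8 (H3) depth=8
  lookup 59.229.0.29: bits 00111011111001010000 walk d0:-→d1:-→d2:-→d3:-→d4:-→d5:-→d6:-→d7:-→d8:-→d9:-→d10:-→d11:-→d12:-→d13:-→d14:-→d15:-→d16:-→d17:-→d18:-→d19:-→d20:H4 -> H4
  lookup 109.30.208.95: bits 01101101000111101101000001011111 walk d0:-→d1:-→d2:-→d3:-→d4:-→d5:-→d6:-→d7:-→d8:H3→d9:-→d10:-→d11:-→d12:-→d13:-→d14:-→d15:-→d16:-→d17:-→d18:-→d19:-→d20:-→d21:-→d22:-→d23:-→d24:-→d25:-→d26:-→d27:-→d28:-→d29:-→d30:-→d31:-→d32:H4 -> H4
  + 59.229.11.0/28 (H5) depth=28
  lookup 109.1.144.143: bits 01101101000 walk d0:-→d1:-→d2:-→d3:-→d4:-→d5:-→d6:-→d7:-→d8:H3→d9:-→d10:-→d11:- -> H3
  lookup 109.0.1.59: bits 01101101000 walk d0:-→d1:-→d2:-→d3:-→d4:-→d5:-→d6:-→d7:-→d8:H3→d9:-→d10:-→d11:- -> H3
  lookup 109.0.15.247: bits 01101101000 walk d0:-→d1:-→d2:-→d3:-→d4:-→d5:-→d6:-→d7:-→d8:H3→d9:-→d10:-→d11:- -> H3
  lookup 59.229.11.0: bits 0011101111100101000010110000 walk d0:-→d1:-→d2:-→d3:-→d4:-→d5:-→d6:-→d7:-→d8:-→d9:-→d10:-→d11:-→d12:-→d13:-→d14:-→d15:-→d16:-→d17:-→d18:-→d19:-→d20:H4→d21:-→d22:-→d23:-→d24:-→d25:-→d26:-→d27:-→d28:H5 -> H5
  + 59.224.0.0/12 (H5) depth=12
  + 109.30.0.0/16 (H2) depth=16
  + 59.229.0.0/16 (H4) depth=16
  + 0.0.0.0/0 (H4) depth=0
  lookup 59.229.13.198: bits 001110111110010100001 walk d0:H4→d1:-→d2:-→d3:-→d4:-→d5:-→d6:-→d7:-→d8:-→d9:-→d10:-→d11:-→d12:H5→d13:-→d14:-→d15:-→d16:H4→d17:-→d18:-→d19:-→d20:H4→d21:- -> H4
  lookup 59.224.0.1: bits 0011101111100 walk d0:H4→d1:-→d2:-→d3:-→d4:-→d5:-→d6:-→d7:-→d8:-→d9:-→d10:-→d11:-→d12:H5→d13:- -> H5
  - 59.229.11.0/28 clear@28
  + 59.224.0.0/11 (H6) depth=11
  lookup 52.75.231.167: bits 0011 walk d0:H4→d1:-→d2:-→d3:-→d4:- -> H4
  + 59.229.0.0/20 (H3) depth=20
  lookup 59.224.0.0: bits 0011101111100 walk d0:H4→d1:-→d2:-→d3:-→d4:-→d5:-→d6:-→d7:-→d8:-→d9:-→d10:-→d11:H6→d12:H5→d13:- -> H5
  - 59.224.0.0/11 clear@11
  lookup 59.229.0.15: bits 00111011111001010000 walk d0:H4→d1:-→d2:-→d3:-→d4:-→d5:-→d6:-→d7:-→d8:-→d9:-→d10:-→d11:-→d12:H5→d13:-→d14:-→d15:-→d16:H4→d17:-→d18:-→d19:-→d20:H3 -> H3

== LOOKUPS ==
["H4","H4","H4","H3","H3","H3","H5","H4","H5","H4","H5","H3"]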